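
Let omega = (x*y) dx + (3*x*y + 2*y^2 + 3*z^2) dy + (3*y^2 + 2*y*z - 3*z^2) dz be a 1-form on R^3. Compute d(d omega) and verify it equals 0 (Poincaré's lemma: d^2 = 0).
d(d omega) = 0

Step 1: d omega = sum_{i<j} (∂f_j/∂x_i - ∂f_i/∂x_j) dx_i ∧ dx_j:
  coeff of dx ∧ dy: -x + 3*y
  coeff of dx ∧ dz: 0
  coeff of dy ∧ dz: 6*y - 4*z
Step 2: Apply d again to each 2-form coefficient. The only possible 3-form in R^3 is dx ∧ dy ∧ dz, with coefficient
  ∂(coeff of dy∧dz)/∂x - ∂(coeff of dx∧dz)/∂y + ∂(coeff of dx∧dy)/∂z
  = ∂/∂x (6*y - 4*z) - ∂/∂y (0) + ∂/∂z (-x + 3*y).
Each of these terms simplifies to sums of mixed partials that cancel in pairs. The result is 0 (by equality of mixed partials for smooth functions — Schwarz / Clairaut).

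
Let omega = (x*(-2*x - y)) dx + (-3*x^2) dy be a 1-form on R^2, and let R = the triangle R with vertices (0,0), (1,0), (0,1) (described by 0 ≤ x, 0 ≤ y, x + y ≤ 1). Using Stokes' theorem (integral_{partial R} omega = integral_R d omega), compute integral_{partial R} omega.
integral_(partial R) omega = -5/6

Stokes: integral_partial_R omega = integral_R d omega with d omega = (∂Q/∂x - ∂P/∂y) dx ∧ dy.
  ∂Q/∂x = -6*x
  ∂P/∂y = -x
  integrand = ∂Q/∂x - ∂P/∂y = -5*x.
Integrating over R: integral_0^1 integral_0^{1-x} (-5*x) dy dx = -5/6.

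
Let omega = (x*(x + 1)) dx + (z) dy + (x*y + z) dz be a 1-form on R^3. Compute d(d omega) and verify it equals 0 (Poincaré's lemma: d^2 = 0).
d(d omega) = 0

Step 1: d omega = sum_{i<j} (∂f_j/∂x_i - ∂f_i/∂x_j) dx_i ∧ dx_j:
  coeff of dx ∧ dy: 0
  coeff of dx ∧ dz: y
  coeff of dy ∧ dz: x - 1
Step 2: Apply d again to each 2-form coefficient. The only possible 3-form in R^3 is dx ∧ dy ∧ dz, with coefficient
  ∂(coeff of dy∧dz)/∂x - ∂(coeff of dx∧dz)/∂y + ∂(coeff of dx∧dy)/∂z
  = ∂/∂x (x - 1) - ∂/∂y (y) + ∂/∂z (0).
Each of these terms simplifies to sums of mixed partials that cancel in pairs. The result is 0 (by equality of mixed partials for smooth functions — Schwarz / Clairaut).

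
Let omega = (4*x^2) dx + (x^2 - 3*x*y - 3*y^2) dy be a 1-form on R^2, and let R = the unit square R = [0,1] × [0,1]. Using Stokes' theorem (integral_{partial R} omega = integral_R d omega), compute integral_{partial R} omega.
integral_(partial R) omega = -1/2

Stokes: integral_partial_R omega = integral_R d omega with d omega = (∂Q/∂x - ∂P/∂y) dx ∧ dy.
  ∂Q/∂x = 2*x - 3*y
  ∂P/∂y = 0
  integrand = ∂Q/∂x - ∂P/∂y = 2*x - 3*y.
Integrating over R: integral_0^1 integral_0^1 (2*x - 3*y) dx dy = -1/2.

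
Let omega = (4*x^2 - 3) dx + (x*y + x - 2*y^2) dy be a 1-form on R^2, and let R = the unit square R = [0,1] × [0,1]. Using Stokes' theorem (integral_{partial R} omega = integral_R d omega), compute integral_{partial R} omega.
integral_(partial R) omega = 3/2

Stokes: integral_partial_R omega = integral_R d omega with d omega = (∂Q/∂x - ∂P/∂y) dx ∧ dy.
  ∂Q/∂x = y + 1
  ∂P/∂y = 0
  integrand = ∂Q/∂x - ∂P/∂y = y + 1.
Integrating over R: integral_0^1 integral_0^1 (y + 1) dx dy = 3/2.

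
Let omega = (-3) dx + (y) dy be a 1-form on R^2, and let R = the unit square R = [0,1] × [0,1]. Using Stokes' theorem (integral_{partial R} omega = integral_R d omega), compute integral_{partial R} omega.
integral_(partial R) omega = 0

Stokes: integral_partial_R omega = integral_R d omega with d omega = (∂Q/∂x - ∂P/∂y) dx ∧ dy.
  ∂Q/∂x = 0
  ∂P/∂y = 0
  integrand = ∂Q/∂x - ∂P/∂y = 0.
Integrating over R: integral_0^1 integral_0^1 (0) dx dy = 0.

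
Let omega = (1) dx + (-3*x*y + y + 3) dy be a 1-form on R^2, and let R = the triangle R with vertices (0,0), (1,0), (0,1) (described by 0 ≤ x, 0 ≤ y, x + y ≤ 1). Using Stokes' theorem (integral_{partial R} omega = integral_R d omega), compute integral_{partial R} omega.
integral_(partial R) omega = -1/2

Stokes: integral_partial_R omega = integral_R d omega with d omega = (∂Q/∂x - ∂P/∂y) dx ∧ dy.
  ∂Q/∂x = -3*y
  ∂P/∂y = 0
  integrand = ∂Q/∂x - ∂P/∂y = -3*y.
Integrating over R: integral_0^1 integral_0^{1-x} (-3*y) dy dx = -1/2.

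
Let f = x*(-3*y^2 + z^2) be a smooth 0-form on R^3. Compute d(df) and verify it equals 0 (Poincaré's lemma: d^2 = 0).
d(df) = 0

Step 1: df = sum_i (∂f/∂x_i) dx_i = (-3*y^2 + z^2) dx + (-6*x*y) dy + (2*x*z) dz.
Step 2: Apply d again. Using the 1-form formula, the coefficient of dx ∧ dy in d(df) is ∂^2 f/∂x ∂y - ∂^2 f/∂y ∂x = (-6*y) - (-6*y) = 0 (equality of mixed partials for smooth f).
Similarly for dx ∧ dz and dy ∧ dz — all coefficients vanish. So d(df) = 0.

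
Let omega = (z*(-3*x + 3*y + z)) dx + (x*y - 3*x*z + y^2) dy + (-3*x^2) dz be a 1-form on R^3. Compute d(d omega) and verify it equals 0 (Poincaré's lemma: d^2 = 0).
d(d omega) = 0

Step 1: d omega = sum_{i<j} (∂f_j/∂x_i - ∂f_i/∂x_j) dx_i ∧ dx_j:
  coeff of dx ∧ dy: y - 6*z
  coeff of dx ∧ dz: -3*x - 3*y - 2*z
  coeff of dy ∧ dz: 3*x
Step 2: Apply d again to each 2-form coefficient. The only possible 3-form in R^3 is dx ∧ dy ∧ dz, with coefficient
  ∂(coeff of dy∧dz)/∂x - ∂(coeff of dx∧dz)/∂y + ∂(coeff of dx∧dy)/∂z
  = ∂/∂x (3*x) - ∂/∂y (-3*x - 3*y - 2*z) + ∂/∂z (y - 6*z).
Each of these terms simplifies to sums of mixed partials that cancel in pairs. The result is 0 (by equality of mixed partials for smooth functions — Schwarz / Clairaut).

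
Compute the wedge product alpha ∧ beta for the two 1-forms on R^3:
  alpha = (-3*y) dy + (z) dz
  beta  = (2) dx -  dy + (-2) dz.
alpha ∧ beta = (6*y) dx ∧ dy + (6*y + z) dy ∧ dz + (-2*z) dx ∧ dz

Distribute the wedge, using dx_i ∧ dx_j = -dx_j ∧ dx_i and dx_i ∧ dx_i = 0. For each pair (i, j) with i < j, the coefficient of dx_i ∧ dx_j in alpha ∧ beta is (alpha_i * beta_j - alpha_j * beta_i). Collecting: alpha ∧ beta = (6*y) dx ∧ dy + (6*y + z) dy ∧ dz + (-2*z) dx ∧ dz.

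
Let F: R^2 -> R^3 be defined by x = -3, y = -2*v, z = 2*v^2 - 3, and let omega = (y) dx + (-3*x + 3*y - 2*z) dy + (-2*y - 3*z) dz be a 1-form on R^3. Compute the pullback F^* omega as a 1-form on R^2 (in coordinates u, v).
F^* omega = (-24*v^3 + 24*v^2 + 48*v - 30) dv

Using F^*(f dg) = (f ∘ F) d(g ∘ F), substitute each coordinate x_i by F_i(u, v) in f_i, and replace dx_i by d F_i = (∂F_i/∂u) du + (∂F_i/∂v) dv.
  For the x component: f_1(F) = -2*v; d F_1 = (0) du + (0) dv
  For the y component: f_2(F) = -4*v^2 - 6*v + 15; d F_2 = (0) du + (-2) dv
  For the z component: f_3(F) = -6*v^2 + 4*v + 9; d F_3 = (0) du + (4*v) dv
Combining and collecting du, dv coefficients:
  coeff of du: 0
  coeff of dv: -24*v^3 + 24*v^2 + 48*v - 30
F^* omega = (-24*v^3 + 24*v^2 + 48*v - 30) dv.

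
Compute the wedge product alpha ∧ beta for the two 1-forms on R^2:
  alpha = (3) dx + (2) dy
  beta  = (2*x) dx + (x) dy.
alpha ∧ beta = (-x) dx ∧ dy

Distribute the wedge, using dx_i ∧ dx_j = -dx_j ∧ dx_i and dx_i ∧ dx_i = 0. For each pair (i, j) with i < j, the coefficient of dx_i ∧ dx_j in alpha ∧ beta is (alpha_i * beta_j - alpha_j * beta_i). Collecting: alpha ∧ beta = (-x) dx ∧ dy.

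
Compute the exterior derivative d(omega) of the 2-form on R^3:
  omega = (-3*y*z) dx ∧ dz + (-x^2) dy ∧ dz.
d(omega) = (-2*x + 3*z) dx ∧ dy ∧ dz

For a 2-form omega = sum_{i<j} g_{ij} dx_i ∧ dx_j, the exterior derivative is
  d(omega) = sum_{i<j} d(g_{ij}) ∧ dx_i ∧ dx_j = sum_{i<j, k} (∂g_{ij}/∂x_k) dx_k ∧ dx_i ∧ dx_j.
Expand each term, using dx_k ∧ dx_i ∧ dx_j = sgn(permutation) dx_{(a)} ∧ dx_{(b)} ∧ dx_{(c)} with (a < b < c) sorted:
  d(-3*y*z) includes (∂/∂y)(-3*y*z) dy = (-3*z) dy, which multiplied by dx ∧ dz gives (3*z) dx ∧ dy ∧ dz
  d(-x^2) includes (∂/∂x)(-x^2) dx = (-2*x) dx, which multiplied by dy ∧ dz gives (-2*x) dx ∧ dy ∧ dz
Collecting like 3-forms: d(omega) = (-2*x + 3*z) dx ∧ dy ∧ dz.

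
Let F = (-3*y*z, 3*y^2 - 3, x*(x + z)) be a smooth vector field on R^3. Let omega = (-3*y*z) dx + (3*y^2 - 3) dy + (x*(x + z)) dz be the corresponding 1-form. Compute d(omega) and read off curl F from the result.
d(omega) = (0) dy ∧ dz + (-2*x - 3*y - z) dz ∧ dx + (3*z) dx ∧ dy; curl F = (0, -2*x - 3*y - z, 3*z)

d omega = sum_{i<j} (∂f_j/∂x_i - ∂f_i/∂x_j) dx_i ∧ dx_j. Under the identification (dy ∧ dz, dz ∧ dx, dx ∧ dy) ↔ (e_x, e_y, e_z), the coefficients are exactly the components of curl F. Compute:
  ∂R/∂y - ∂Q/∂z = (0) - (0) = 0
  ∂P/∂z - ∂R/∂x = (-3*y) - (2*x + z) = -2*x - 3*y - z
  ∂Q/∂x - ∂P/∂y = (0) - (-3*z) = 3*z.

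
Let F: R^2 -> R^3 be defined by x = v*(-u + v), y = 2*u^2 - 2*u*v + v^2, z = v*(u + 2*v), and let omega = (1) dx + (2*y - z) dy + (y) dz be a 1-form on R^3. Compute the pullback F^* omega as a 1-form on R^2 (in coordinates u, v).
F^* omega = (16*u^3 - 26*u^2*v + 8*u*v^2 + v^3 - v) du + (-6*u^3 + 24*u^2*v - 17*u*v^2 - u + 4*v^3 + 2*v) dv

Using F^*(f dg) = (f ∘ F) d(g ∘ F), substitute each coordinate x_i by F_i(u, v) in f_i, and replace dx_i by d F_i = (∂F_i/∂u) du + (∂F_i/∂v) dv.
  For the x component: f_1(F) = 1; d F_1 = (-v) du + (-u + 2*v) dv
  For the y component: f_2(F) = u*(4*u - 5*v); d F_2 = (4*u - 2*v) du + (-2*u + 2*v) dv
  For the z component: f_3(F) = 2*u^2 - 2*u*v + v^2; d F_3 = (v) du + (u + 4*v) dv
Combining and collecting du, dv coefficients:
  coeff of du: 16*u^3 - 26*u^2*v + 8*u*v^2 + v^3 - v
  coeff of dv: -6*u^3 + 24*u^2*v - 17*u*v^2 - u + 4*v^3 + 2*v
F^* omega = (16*u^3 - 26*u^2*v + 8*u*v^2 + v^3 - v) du + (-6*u^3 + 24*u^2*v - 17*u*v^2 - u + 4*v^3 + 2*v) dv.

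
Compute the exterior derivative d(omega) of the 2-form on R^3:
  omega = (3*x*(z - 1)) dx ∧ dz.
d(omega) = 0

For a 2-form omega = sum_{i<j} g_{ij} dx_i ∧ dx_j, the exterior derivative is
  d(omega) = sum_{i<j} d(g_{ij}) ∧ dx_i ∧ dx_j = sum_{i<j, k} (∂g_{ij}/∂x_k) dx_k ∧ dx_i ∧ dx_j.
Expand each term, using dx_k ∧ dx_i ∧ dx_j = sgn(permutation) dx_{(a)} ∧ dx_{(b)} ∧ dx_{(c)} with (a < b < c) sorted:

Collecting like 3-forms: d(omega) = 0.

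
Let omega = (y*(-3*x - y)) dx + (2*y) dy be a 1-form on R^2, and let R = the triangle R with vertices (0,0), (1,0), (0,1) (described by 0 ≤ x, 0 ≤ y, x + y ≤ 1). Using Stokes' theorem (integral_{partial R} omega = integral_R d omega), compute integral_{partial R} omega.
integral_(partial R) omega = 5/6

Stokes: integral_partial_R omega = integral_R d omega with d omega = (∂Q/∂x - ∂P/∂y) dx ∧ dy.
  ∂Q/∂x = 0
  ∂P/∂y = -3*x - 2*y
  integrand = ∂Q/∂x - ∂P/∂y = 3*x + 2*y.
Integrating over R: integral_0^1 integral_0^{1-x} (3*x + 2*y) dy dx = 5/6.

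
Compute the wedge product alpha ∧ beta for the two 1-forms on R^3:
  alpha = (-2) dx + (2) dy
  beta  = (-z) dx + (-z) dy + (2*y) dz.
alpha ∧ beta = (4*z) dx ∧ dy + (-4*y) dx ∧ dz + (4*y) dy ∧ dz

Distribute the wedge, using dx_i ∧ dx_j = -dx_j ∧ dx_i and dx_i ∧ dx_i = 0. For each pair (i, j) with i < j, the coefficient of dx_i ∧ dx_j in alpha ∧ beta is (alpha_i * beta_j - alpha_j * beta_i). Collecting: alpha ∧ beta = (4*z) dx ∧ dy + (-4*y) dx ∧ dz + (4*y) dy ∧ dz.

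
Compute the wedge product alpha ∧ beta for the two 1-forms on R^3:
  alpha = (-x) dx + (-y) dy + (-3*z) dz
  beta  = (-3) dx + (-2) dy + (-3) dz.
alpha ∧ beta = (2*x - 3*y) dx ∧ dy + (3*x - 9*z) dx ∧ dz + (3*y - 6*z) dy ∧ dz

Distribute the wedge, using dx_i ∧ dx_j = -dx_j ∧ dx_i and dx_i ∧ dx_i = 0. For each pair (i, j) with i < j, the coefficient of dx_i ∧ dx_j in alpha ∧ beta is (alpha_i * beta_j - alpha_j * beta_i). Collecting: alpha ∧ beta = (2*x - 3*y) dx ∧ dy + (3*x - 9*z) dx ∧ dz + (3*y - 6*z) dy ∧ dz.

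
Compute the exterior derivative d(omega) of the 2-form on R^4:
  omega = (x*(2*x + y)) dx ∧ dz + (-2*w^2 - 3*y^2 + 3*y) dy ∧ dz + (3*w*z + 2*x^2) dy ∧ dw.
d(omega) = (-x) dx ∧ dy ∧ dz + (-7*w) dy ∧ dz ∧ dw + (4*x) dx ∧ dy ∧ dw

For a 2-form omega = sum_{i<j} g_{ij} dx_i ∧ dx_j, the exterior derivative is
  d(omega) = sum_{i<j} d(g_{ij}) ∧ dx_i ∧ dx_j = sum_{i<j, k} (∂g_{ij}/∂x_k) dx_k ∧ dx_i ∧ dx_j.
Expand each term, using dx_k ∧ dx_i ∧ dx_j = sgn(permutation) dx_{(a)} ∧ dx_{(b)} ∧ dx_{(c)} with (a < b < c) sorted:
  d(x*(2*x + y)) includes (∂/∂y)(x*(2*x + y)) dy = (x) dy, which multiplied by dx ∧ dz gives (-x) dx ∧ dy ∧ dz
  d(-2*w^2 - 3*y^2 + 3*y) includes (∂/∂w)(-2*w^2 - 3*y^2 + 3*y) dw = (-4*w) dw, which multiplied by dy ∧ dz gives (-4*w) dy ∧ dz ∧ dw
  d(3*w*z + 2*x^2) includes (∂/∂x)(3*w*z + 2*x^2) dx = (4*x) dx, which multiplied by dy ∧ dw gives (4*x) dx ∧ dy ∧ dw
  d(3*w*z + 2*x^2) includes (∂/∂z)(3*w*z + 2*x^2) dz = (3*w) dz, which multiplied by dy ∧ dw gives (-3*w) dy ∧ dz ∧ dw
Collecting like 3-forms: d(omega) = (-x) dx ∧ dy ∧ dz + (-7*w) dy ∧ dz ∧ dw + (4*x) dx ∧ dy ∧ dw.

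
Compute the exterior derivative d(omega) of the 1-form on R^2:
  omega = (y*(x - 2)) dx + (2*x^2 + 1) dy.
d(omega) = (3*x + 2) dx ∧ dy

For a 1-form omega = sum_i f_i dx_i, the exterior derivative is
  d(omega) = sum_{i < j} (∂f_j/∂x_i - ∂f_i/∂x_j) dx_i ∧ dx_j.
  coefficient of dx ∧ dy: ∂f_2/∂x - ∂f_1/∂y = ∂(2*x^2 + 1)/∂x - ∂(y*(x - 2))/∂y = 3*x + 2
Assembling: d(omega) = (3*x + 2) dx ∧ dy.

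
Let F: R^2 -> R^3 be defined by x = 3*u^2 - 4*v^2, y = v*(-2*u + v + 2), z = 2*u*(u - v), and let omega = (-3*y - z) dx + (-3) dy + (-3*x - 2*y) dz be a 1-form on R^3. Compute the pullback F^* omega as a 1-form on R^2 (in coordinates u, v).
F^* omega = (-48*u^3 + 82*u^2*v + 14*u*v^2 - 52*u*v - 20*v^3 + 8*v^2 + 6*v) du + (18*u^3 + 8*u^2*v - 84*u*v^2 + 8*u*v + 6*u + 24*v^3 + 48*v^2 - 6*v - 6) dv

Using F^*(f dg) = (f ∘ F) d(g ∘ F), substitute each coordinate x_i by F_i(u, v) in f_i, and replace dx_i by d F_i = (∂F_i/∂u) du + (∂F_i/∂v) dv.
  For the x component: f_1(F) = -2*u^2 + 8*u*v - 3*v^2 - 6*v; d F_1 = (6*u) du + (-8*v) dv
  For the y component: f_2(F) = -3; d F_2 = (-2*v) du + (-2*u + 2*v + 2) dv
  For the z component: f_3(F) = -9*u^2 + 4*u*v + 10*v^2 - 4*v; d F_3 = (4*u - 2*v) du + (-2*u) dv
Combining and collecting du, dv coefficients:
  coeff of du: -48*u^3 + 82*u^2*v + 14*u*v^2 - 52*u*v - 20*v^3 + 8*v^2 + 6*v
  coeff of dv: 18*u^3 + 8*u^2*v - 84*u*v^2 + 8*u*v + 6*u + 24*v^3 + 48*v^2 - 6*v - 6
F^* omega = (-48*u^3 + 82*u^2*v + 14*u*v^2 - 52*u*v - 20*v^3 + 8*v^2 + 6*v) du + (18*u^3 + 8*u^2*v - 84*u*v^2 + 8*u*v + 6*u + 24*v^3 + 48*v^2 - 6*v - 6) dv.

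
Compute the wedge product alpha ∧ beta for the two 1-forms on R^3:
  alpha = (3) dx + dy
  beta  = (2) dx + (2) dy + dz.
alpha ∧ beta = (4) dx ∧ dy + (3) dx ∧ dz + (1) dy ∧ dz

Distribute the wedge, using dx_i ∧ dx_j = -dx_j ∧ dx_i and dx_i ∧ dx_i = 0. For each pair (i, j) with i < j, the coefficient of dx_i ∧ dx_j in alpha ∧ beta is (alpha_i * beta_j - alpha_j * beta_i). Collecting: alpha ∧ beta = (4) dx ∧ dy + (3) dx ∧ dz + (1) dy ∧ dz.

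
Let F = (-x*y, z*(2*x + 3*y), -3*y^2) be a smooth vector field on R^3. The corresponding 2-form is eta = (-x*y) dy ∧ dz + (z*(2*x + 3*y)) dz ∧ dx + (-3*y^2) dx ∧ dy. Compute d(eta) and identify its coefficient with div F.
d(eta) = (-y + 3*z) dx ∧ dy ∧ dz; div F = -y + 3*z

For a 2-form in R^3 of the form above, applying d gives a 3-form with coefficient ∂P/∂x + ∂Q/∂y + ∂R/∂z:
  ∂P/∂x = -y
  ∂Q/∂y = 3*z
  ∂R/∂z = 0
Sum = -y + 3*z, which is exactly div F.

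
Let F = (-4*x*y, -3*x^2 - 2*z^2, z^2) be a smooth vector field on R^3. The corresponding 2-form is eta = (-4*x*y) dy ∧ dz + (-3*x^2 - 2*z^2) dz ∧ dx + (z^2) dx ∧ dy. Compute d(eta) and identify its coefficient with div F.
d(eta) = (-4*y + 2*z) dx ∧ dy ∧ dz; div F = -4*y + 2*z

For a 2-form in R^3 of the form above, applying d gives a 3-form with coefficient ∂P/∂x + ∂Q/∂y + ∂R/∂z:
  ∂P/∂x = -4*y
  ∂Q/∂y = 0
  ∂R/∂z = 2*z
Sum = -4*y + 2*z, which is exactly div F.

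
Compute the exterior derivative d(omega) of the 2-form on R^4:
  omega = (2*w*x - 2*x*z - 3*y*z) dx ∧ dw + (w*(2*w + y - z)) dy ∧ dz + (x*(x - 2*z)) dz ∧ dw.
d(omega) = (3*z) dx ∧ dy ∧ dw + (4*x + 3*y - 2*z) dx ∧ dz ∧ dw + (4*w + y - z) dy ∧ dz ∧ dw

For a 2-form omega = sum_{i<j} g_{ij} dx_i ∧ dx_j, the exterior derivative is
  d(omega) = sum_{i<j} d(g_{ij}) ∧ dx_i ∧ dx_j = sum_{i<j, k} (∂g_{ij}/∂x_k) dx_k ∧ dx_i ∧ dx_j.
Expand each term, using dx_k ∧ dx_i ∧ dx_j = sgn(permutation) dx_{(a)} ∧ dx_{(b)} ∧ dx_{(c)} with (a < b < c) sorted:
  d(2*w*x - 2*x*z - 3*y*z) includes (∂/∂y)(2*w*x - 2*x*z - 3*y*z) dy = (-3*z) dy, which multiplied by dx ∧ dw gives (3*z) dx ∧ dy ∧ dw
  d(2*w*x - 2*x*z - 3*y*z) includes (∂/∂z)(2*w*x - 2*x*z - 3*y*z) dz = (-2*x - 3*y) dz, which multiplied by dx ∧ dw gives (2*x + 3*y) dx ∧ dz ∧ dw
  d(w*(2*w + y - z)) includes (∂/∂w)(w*(2*w + y - z)) dw = (4*w + y - z) dw, which multiplied by dy ∧ dz gives (4*w + y - z) dy ∧ dz ∧ dw
  d(x*(x - 2*z)) includes (∂/∂x)(x*(x - 2*z)) dx = (2*x - 2*z) dx, which multiplied by dz ∧ dw gives (2*x - 2*z) dx ∧ dz ∧ dw
Collecting like 3-forms: d(omega) = (3*z) dx ∧ dy ∧ dw + (4*x + 3*y - 2*z) dx ∧ dz ∧ dw + (4*w + y - z) dy ∧ dz ∧ dw.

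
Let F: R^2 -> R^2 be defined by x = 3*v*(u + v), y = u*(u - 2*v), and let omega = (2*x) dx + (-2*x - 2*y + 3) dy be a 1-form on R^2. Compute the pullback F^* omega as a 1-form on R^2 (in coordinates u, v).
F^* omega = (-4*u^3 + 10*u*v^2 + 6*u + 30*v^3 - 6*v) du + (4*u^3 + 22*u^2*v + 66*u*v^2 - 6*u + 36*v^3) dv

Using F^*(f dg) = (f ∘ F) d(g ∘ F), substitute each coordinate x_i by F_i(u, v) in f_i, and replace dx_i by d F_i = (∂F_i/∂u) du + (∂F_i/∂v) dv.
  For the x component: f_1(F) = 6*v*(u + v); d F_1 = (3*v) du + (3*u + 6*v) dv
  For the y component: f_2(F) = -2*u^2 - 2*u*v - 6*v^2 + 3; d F_2 = (2*u - 2*v) du + (-2*u) dv
Combining and collecting du, dv coefficients:
  coeff of du: -4*u^3 + 10*u*v^2 + 6*u + 30*v^3 - 6*v
  coeff of dv: 4*u^3 + 22*u^2*v + 66*u*v^2 - 6*u + 36*v^3
F^* omega = (-4*u^3 + 10*u*v^2 + 6*u + 30*v^3 - 6*v) du + (4*u^3 + 22*u^2*v + 66*u*v^2 - 6*u + 36*v^3) dv.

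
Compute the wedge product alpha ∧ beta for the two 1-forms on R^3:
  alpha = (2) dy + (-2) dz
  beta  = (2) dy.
alpha ∧ beta = (4) dy ∧ dz

Distribute the wedge, using dx_i ∧ dx_j = -dx_j ∧ dx_i and dx_i ∧ dx_i = 0. For each pair (i, j) with i < j, the coefficient of dx_i ∧ dx_j in alpha ∧ beta is (alpha_i * beta_j - alpha_j * beta_i). Collecting: alpha ∧ beta = (4) dy ∧ dz.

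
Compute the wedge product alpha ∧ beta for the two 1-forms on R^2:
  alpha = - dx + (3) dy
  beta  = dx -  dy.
alpha ∧ beta = (-2) dx ∧ dy

Distribute the wedge, using dx_i ∧ dx_j = -dx_j ∧ dx_i and dx_i ∧ dx_i = 0. For each pair (i, j) with i < j, the coefficient of dx_i ∧ dx_j in alpha ∧ beta is (alpha_i * beta_j - alpha_j * beta_i). Collecting: alpha ∧ beta = (-2) dx ∧ dy.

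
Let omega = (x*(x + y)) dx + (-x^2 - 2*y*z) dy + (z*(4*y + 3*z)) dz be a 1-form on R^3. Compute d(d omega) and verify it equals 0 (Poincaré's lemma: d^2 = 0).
d(d omega) = 0

Step 1: d omega = sum_{i<j} (∂f_j/∂x_i - ∂f_i/∂x_j) dx_i ∧ dx_j:
  coeff of dx ∧ dy: -3*x
  coeff of dx ∧ dz: 0
  coeff of dy ∧ dz: 2*y + 4*z
Step 2: Apply d again to each 2-form coefficient. The only possible 3-form in R^3 is dx ∧ dy ∧ dz, with coefficient
  ∂(coeff of dy∧dz)/∂x - ∂(coeff of dx∧dz)/∂y + ∂(coeff of dx∧dy)/∂z
  = ∂/∂x (2*y + 4*z) - ∂/∂y (0) + ∂/∂z (-3*x).
Each of these terms simplifies to sums of mixed partials that cancel in pairs. The result is 0 (by equality of mixed partials for smooth functions — Schwarz / Clairaut).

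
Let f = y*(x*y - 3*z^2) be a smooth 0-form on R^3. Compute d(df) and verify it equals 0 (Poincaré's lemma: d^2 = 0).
d(df) = 0

Step 1: df = sum_i (∂f/∂x_i) dx_i = (y^2) dx + (2*x*y - 3*z^2) dy + (-6*y*z) dz.
Step 2: Apply d again. Using the 1-form formula, the coefficient of dx ∧ dy in d(df) is ∂^2 f/∂x ∂y - ∂^2 f/∂y ∂x = (2*y) - (2*y) = 0 (equality of mixed partials for smooth f).
Similarly for dx ∧ dz and dy ∧ dz — all coefficients vanish. So d(df) = 0.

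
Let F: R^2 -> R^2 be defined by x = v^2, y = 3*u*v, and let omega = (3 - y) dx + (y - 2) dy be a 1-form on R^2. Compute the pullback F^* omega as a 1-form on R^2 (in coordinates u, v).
F^* omega = (3*v*(3*u*v - 2)) du + (9*u^2*v - 6*u*v^2 - 6*u + 6*v) dv

Using F^*(f dg) = (f ∘ F) d(g ∘ F), substitute each coordinate x_i by F_i(u, v) in f_i, and replace dx_i by d F_i = (∂F_i/∂u) du + (∂F_i/∂v) dv.
  For the x component: f_1(F) = -3*u*v + 3; d F_1 = (0) du + (2*v) dv
  For the y component: f_2(F) = 3*u*v - 2; d F_2 = (3*v) du + (3*u) dv
Combining and collecting du, dv coefficients:
  coeff of du: 3*v*(3*u*v - 2)
  coeff of dv: 9*u^2*v - 6*u*v^2 - 6*u + 6*v
F^* omega = (3*v*(3*u*v - 2)) du + (9*u^2*v - 6*u*v^2 - 6*u + 6*v) dv.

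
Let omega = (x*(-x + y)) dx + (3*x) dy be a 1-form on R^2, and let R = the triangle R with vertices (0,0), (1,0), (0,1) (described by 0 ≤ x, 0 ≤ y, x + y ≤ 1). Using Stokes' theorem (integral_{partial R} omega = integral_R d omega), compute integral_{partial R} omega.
integral_(partial R) omega = 4/3

Stokes: integral_partial_R omega = integral_R d omega with d omega = (∂Q/∂x - ∂P/∂y) dx ∧ dy.
  ∂Q/∂x = 3
  ∂P/∂y = x
  integrand = ∂Q/∂x - ∂P/∂y = 3 - x.
Integrating over R: integral_0^1 integral_0^{1-x} (3 - x) dy dx = 4/3.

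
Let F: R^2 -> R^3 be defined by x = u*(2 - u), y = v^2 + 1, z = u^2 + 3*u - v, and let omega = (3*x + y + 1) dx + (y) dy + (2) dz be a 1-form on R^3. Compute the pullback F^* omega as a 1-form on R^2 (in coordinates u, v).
F^* omega = (6*u^3 - 18*u^2 - 2*u*v^2 + 12*u + 2*v^2 + 10) du + (2*v^3 + 2*v - 2) dv

Using F^*(f dg) = (f ∘ F) d(g ∘ F), substitute each coordinate x_i by F_i(u, v) in f_i, and replace dx_i by d F_i = (∂F_i/∂u) du + (∂F_i/∂v) dv.
  For the x component: f_1(F) = -3*u^2 + 6*u + v^2 + 2; d F_1 = (2 - 2*u) du + (0) dv
  For the y component: f_2(F) = v^2 + 1; d F_2 = (0) du + (2*v) dv
  For the z component: f_3(F) = 2; d F_3 = (2*u + 3) du + (-1) dv
Combining and collecting du, dv coefficients:
  coeff of du: 6*u^3 - 18*u^2 - 2*u*v^2 + 12*u + 2*v^2 + 10
  coeff of dv: 2*v^3 + 2*v - 2
F^* omega = (6*u^3 - 18*u^2 - 2*u*v^2 + 12*u + 2*v^2 + 10) du + (2*v^3 + 2*v - 2) dv.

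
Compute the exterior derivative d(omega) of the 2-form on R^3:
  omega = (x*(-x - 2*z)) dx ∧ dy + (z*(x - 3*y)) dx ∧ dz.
d(omega) = (-2*x + 3*z) dx ∧ dy ∧ dz

For a 2-form omega = sum_{i<j} g_{ij} dx_i ∧ dx_j, the exterior derivative is
  d(omega) = sum_{i<j} d(g_{ij}) ∧ dx_i ∧ dx_j = sum_{i<j, k} (∂g_{ij}/∂x_k) dx_k ∧ dx_i ∧ dx_j.
Expand each term, using dx_k ∧ dx_i ∧ dx_j = sgn(permutation) dx_{(a)} ∧ dx_{(b)} ∧ dx_{(c)} with (a < b < c) sorted:
  d(x*(-x - 2*z)) includes (∂/∂z)(x*(-x - 2*z)) dz = (-2*x) dz, which multiplied by dx ∧ dy gives (-2*x) dx ∧ dy ∧ dz
  d(z*(x - 3*y)) includes (∂/∂y)(z*(x - 3*y)) dy = (-3*z) dy, which multiplied by dx ∧ dz gives (3*z) dx ∧ dy ∧ dz
Collecting like 3-forms: d(omega) = (-2*x + 3*z) dx ∧ dy ∧ dz.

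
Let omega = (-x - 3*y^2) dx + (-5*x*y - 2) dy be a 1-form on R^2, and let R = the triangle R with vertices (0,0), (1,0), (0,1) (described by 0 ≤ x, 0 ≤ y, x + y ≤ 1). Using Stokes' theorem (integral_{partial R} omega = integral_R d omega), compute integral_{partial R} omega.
integral_(partial R) omega = 1/6

Stokes: integral_partial_R omega = integral_R d omega with d omega = (∂Q/∂x - ∂P/∂y) dx ∧ dy.
  ∂Q/∂x = -5*y
  ∂P/∂y = -6*y
  integrand = ∂Q/∂x - ∂P/∂y = y.
Integrating over R: integral_0^1 integral_0^{1-x} (y) dy dx = 1/6.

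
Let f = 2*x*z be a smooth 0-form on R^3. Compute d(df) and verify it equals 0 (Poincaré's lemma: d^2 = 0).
d(df) = 0

Step 1: df = sum_i (∂f/∂x_i) dx_i = (2*z) dx + (0) dy + (2*x) dz.
Step 2: Apply d again. Using the 1-form formula, the coefficient of dx ∧ dy in d(df) is ∂^2 f/∂x ∂y - ∂^2 f/∂y ∂x = (0) - (0) = 0 (equality of mixed partials for smooth f).
Similarly for dx ∧ dz and dy ∧ dz — all coefficients vanish. So d(df) = 0.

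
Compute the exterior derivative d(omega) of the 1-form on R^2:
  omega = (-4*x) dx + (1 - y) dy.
d(omega) = 0

For a 1-form omega = sum_i f_i dx_i, the exterior derivative is
  d(omega) = sum_{i < j} (∂f_j/∂x_i - ∂f_i/∂x_j) dx_i ∧ dx_j.

Assembling: d(omega) = 0.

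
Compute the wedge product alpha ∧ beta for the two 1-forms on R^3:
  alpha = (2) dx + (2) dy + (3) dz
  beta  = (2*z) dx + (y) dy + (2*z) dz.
alpha ∧ beta = (2*y - 4*z) dx ∧ dy + (-2*z) dx ∧ dz + (-3*y + 4*z) dy ∧ dz

Distribute the wedge, using dx_i ∧ dx_j = -dx_j ∧ dx_i and dx_i ∧ dx_i = 0. For each pair (i, j) with i < j, the coefficient of dx_i ∧ dx_j in alpha ∧ beta is (alpha_i * beta_j - alpha_j * beta_i). Collecting: alpha ∧ beta = (2*y - 4*z) dx ∧ dy + (-2*z) dx ∧ dz + (-3*y + 4*z) dy ∧ dz.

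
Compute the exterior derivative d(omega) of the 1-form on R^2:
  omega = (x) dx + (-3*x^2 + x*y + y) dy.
d(omega) = (-6*x + y) dx ∧ dy

For a 1-form omega = sum_i f_i dx_i, the exterior derivative is
  d(omega) = sum_{i < j} (∂f_j/∂x_i - ∂f_i/∂x_j) dx_i ∧ dx_j.
  coefficient of dx ∧ dy: ∂f_2/∂x - ∂f_1/∂y = ∂(-3*x^2 + x*y + y)/∂x - ∂(x)/∂y = -6*x + y
Assembling: d(omega) = (-6*x + y) dx ∧ dy.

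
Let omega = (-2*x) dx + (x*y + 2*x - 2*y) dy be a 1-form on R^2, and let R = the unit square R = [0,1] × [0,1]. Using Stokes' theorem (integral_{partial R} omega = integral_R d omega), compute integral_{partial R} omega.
integral_(partial R) omega = 5/2

Stokes: integral_partial_R omega = integral_R d omega with d omega = (∂Q/∂x - ∂P/∂y) dx ∧ dy.
  ∂Q/∂x = y + 2
  ∂P/∂y = 0
  integrand = ∂Q/∂x - ∂P/∂y = y + 2.
Integrating over R: integral_0^1 integral_0^1 (y + 2) dx dy = 5/2.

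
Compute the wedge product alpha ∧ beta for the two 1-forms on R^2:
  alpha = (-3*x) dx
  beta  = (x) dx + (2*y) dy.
alpha ∧ beta = (-6*x*y) dx ∧ dy

Distribute the wedge, using dx_i ∧ dx_j = -dx_j ∧ dx_i and dx_i ∧ dx_i = 0. For each pair (i, j) with i < j, the coefficient of dx_i ∧ dx_j in alpha ∧ beta is (alpha_i * beta_j - alpha_j * beta_i). Collecting: alpha ∧ beta = (-6*x*y) dx ∧ dy.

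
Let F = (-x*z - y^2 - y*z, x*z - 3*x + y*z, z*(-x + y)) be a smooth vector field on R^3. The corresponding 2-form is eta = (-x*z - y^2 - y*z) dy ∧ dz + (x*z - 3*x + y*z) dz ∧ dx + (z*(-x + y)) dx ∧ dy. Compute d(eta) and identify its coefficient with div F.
d(eta) = (-x + y) dx ∧ dy ∧ dz; div F = -x + y

For a 2-form in R^3 of the form above, applying d gives a 3-form with coefficient ∂P/∂x + ∂Q/∂y + ∂R/∂z:
  ∂P/∂x = -z
  ∂Q/∂y = z
  ∂R/∂z = -x + y
Sum = -x + y, which is exactly div F.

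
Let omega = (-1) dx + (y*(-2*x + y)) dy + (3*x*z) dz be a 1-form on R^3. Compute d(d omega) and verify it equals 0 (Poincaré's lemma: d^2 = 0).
d(d omega) = 0

Step 1: d omega = sum_{i<j} (∂f_j/∂x_i - ∂f_i/∂x_j) dx_i ∧ dx_j:
  coeff of dx ∧ dy: -2*y
  coeff of dx ∧ dz: 3*z
  coeff of dy ∧ dz: 0
Step 2: Apply d again to each 2-form coefficient. The only possible 3-form in R^3 is dx ∧ dy ∧ dz, with coefficient
  ∂(coeff of dy∧dz)/∂x - ∂(coeff of dx∧dz)/∂y + ∂(coeff of dx∧dy)/∂z
  = ∂/∂x (0) - ∂/∂y (3*z) + ∂/∂z (-2*y).
Each of these terms simplifies to sums of mixed partials that cancel in pairs. The result is 0 (by equality of mixed partials for smooth functions — Schwarz / Clairaut).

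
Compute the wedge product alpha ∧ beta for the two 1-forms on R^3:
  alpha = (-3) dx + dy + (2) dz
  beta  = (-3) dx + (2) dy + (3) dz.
alpha ∧ beta = (-3) dx ∧ dy + (-3) dx ∧ dz + (-1) dy ∧ dz

Distribute the wedge, using dx_i ∧ dx_j = -dx_j ∧ dx_i and dx_i ∧ dx_i = 0. For each pair (i, j) with i < j, the coefficient of dx_i ∧ dx_j in alpha ∧ beta is (alpha_i * beta_j - alpha_j * beta_i). Collecting: alpha ∧ beta = (-3) dx ∧ dy + (-3) dx ∧ dz + (-1) dy ∧ dz.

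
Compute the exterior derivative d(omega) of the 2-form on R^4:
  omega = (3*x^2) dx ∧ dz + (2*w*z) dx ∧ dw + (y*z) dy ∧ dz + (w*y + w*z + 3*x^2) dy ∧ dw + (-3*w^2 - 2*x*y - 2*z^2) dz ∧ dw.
d(omega) = (-2*w - 2*y) dx ∧ dz ∧ dw + (6*x) dx ∧ dy ∧ dw + (-w - 2*x) dy ∧ dz ∧ dw

For a 2-form omega = sum_{i<j} g_{ij} dx_i ∧ dx_j, the exterior derivative is
  d(omega) = sum_{i<j} d(g_{ij}) ∧ dx_i ∧ dx_j = sum_{i<j, k} (∂g_{ij}/∂x_k) dx_k ∧ dx_i ∧ dx_j.
Expand each term, using dx_k ∧ dx_i ∧ dx_j = sgn(permutation) dx_{(a)} ∧ dx_{(b)} ∧ dx_{(c)} with (a < b < c) sorted:
  d(2*w*z) includes (∂/∂z)(2*w*z) dz = (2*w) dz, which multiplied by dx ∧ dw gives (-2*w) dx ∧ dz ∧ dw
  d(w*y + w*z + 3*x^2) includes (∂/∂x)(w*y + w*z + 3*x^2) dx = (6*x) dx, which multiplied by dy ∧ dw gives (6*x) dx ∧ dy ∧ dw
  d(w*y + w*z + 3*x^2) includes (∂/∂z)(w*y + w*z + 3*x^2) dz = (w) dz, which multiplied by dy ∧ dw gives (-w) dy ∧ dz ∧ dw
  d(-3*w^2 - 2*x*y - 2*z^2) includes (∂/∂x)(-3*w^2 - 2*x*y - 2*z^2) dx = (-2*y) dx, which multiplied by dz ∧ dw gives (-2*y) dx ∧ dz ∧ dw
  d(-3*w^2 - 2*x*y - 2*z^2) includes (∂/∂y)(-3*w^2 - 2*x*y - 2*z^2) dy = (-2*x) dy, which multiplied by dz ∧ dw gives (-2*x) dy ∧ dz ∧ dw
Collecting like 3-forms: d(omega) = (-2*w - 2*y) dx ∧ dz ∧ dw + (6*x) dx ∧ dy ∧ dw + (-w - 2*x) dy ∧ dz ∧ dw.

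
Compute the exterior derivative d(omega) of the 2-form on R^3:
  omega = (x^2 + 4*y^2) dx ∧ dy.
d(omega) = 0

For a 2-form omega = sum_{i<j} g_{ij} dx_i ∧ dx_j, the exterior derivative is
  d(omega) = sum_{i<j} d(g_{ij}) ∧ dx_i ∧ dx_j = sum_{i<j, k} (∂g_{ij}/∂x_k) dx_k ∧ dx_i ∧ dx_j.
Expand each term, using dx_k ∧ dx_i ∧ dx_j = sgn(permutation) dx_{(a)} ∧ dx_{(b)} ∧ dx_{(c)} with (a < b < c) sorted:

Collecting like 3-forms: d(omega) = 0.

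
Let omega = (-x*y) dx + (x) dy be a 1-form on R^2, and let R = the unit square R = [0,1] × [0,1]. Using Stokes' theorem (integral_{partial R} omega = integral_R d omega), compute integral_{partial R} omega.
integral_(partial R) omega = 3/2

Stokes: integral_partial_R omega = integral_R d omega with d omega = (∂Q/∂x - ∂P/∂y) dx ∧ dy.
  ∂Q/∂x = 1
  ∂P/∂y = -x
  integrand = ∂Q/∂x - ∂P/∂y = x + 1.
Integrating over R: integral_0^1 integral_0^1 (x + 1) dx dy = 3/2.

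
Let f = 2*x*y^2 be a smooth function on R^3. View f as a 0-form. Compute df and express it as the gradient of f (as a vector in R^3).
df = (2*y^2) dx + (4*x*y) dy + (0) dz; grad f = (2*y^2, 4*x*y, 0)

For a 0-form f, d f = (∂f/∂x) dx + (∂f/∂y) dy + (∂f/∂z) dz. The components of the vector representation are exactly the entries of grad f in Cartesian coordinates:
  ∂f/∂x = 2*y^2
  ∂f/∂y = 4*x*y
  ∂f/∂z = 0.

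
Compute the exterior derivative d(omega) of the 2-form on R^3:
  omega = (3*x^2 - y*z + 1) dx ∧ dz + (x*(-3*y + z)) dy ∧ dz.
d(omega) = (-3*y + 2*z) dx ∧ dy ∧ dz

For a 2-form omega = sum_{i<j} g_{ij} dx_i ∧ dx_j, the exterior derivative is
  d(omega) = sum_{i<j} d(g_{ij}) ∧ dx_i ∧ dx_j = sum_{i<j, k} (∂g_{ij}/∂x_k) dx_k ∧ dx_i ∧ dx_j.
Expand each term, using dx_k ∧ dx_i ∧ dx_j = sgn(permutation) dx_{(a)} ∧ dx_{(b)} ∧ dx_{(c)} with (a < b < c) sorted:
  d(3*x^2 - y*z + 1) includes (∂/∂y)(3*x^2 - y*z + 1) dy = (-z) dy, which multiplied by dx ∧ dz gives (z) dx ∧ dy ∧ dz
  d(x*(-3*y + z)) includes (∂/∂x)(x*(-3*y + z)) dx = (-3*y + z) dx, which multiplied by dy ∧ dz gives (-3*y + z) dx ∧ dy ∧ dz
Collecting like 3-forms: d(omega) = (-3*y + 2*z) dx ∧ dy ∧ dz.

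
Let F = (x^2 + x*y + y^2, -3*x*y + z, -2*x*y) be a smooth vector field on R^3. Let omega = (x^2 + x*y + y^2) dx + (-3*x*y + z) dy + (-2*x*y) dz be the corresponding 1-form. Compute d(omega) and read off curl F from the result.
d(omega) = (-2*x - 1) dy ∧ dz + (2*y) dz ∧ dx + (-x - 5*y) dx ∧ dy; curl F = (-2*x - 1, 2*y, -x - 5*y)

d omega = sum_{i<j} (∂f_j/∂x_i - ∂f_i/∂x_j) dx_i ∧ dx_j. Under the identification (dy ∧ dz, dz ∧ dx, dx ∧ dy) ↔ (e_x, e_y, e_z), the coefficients are exactly the components of curl F. Compute:
  ∂R/∂y - ∂Q/∂z = (-2*x) - (1) = -2*x - 1
  ∂P/∂z - ∂R/∂x = (0) - (-2*y) = 2*y
  ∂Q/∂x - ∂P/∂y = (-3*y) - (x + 2*y) = -x - 5*y.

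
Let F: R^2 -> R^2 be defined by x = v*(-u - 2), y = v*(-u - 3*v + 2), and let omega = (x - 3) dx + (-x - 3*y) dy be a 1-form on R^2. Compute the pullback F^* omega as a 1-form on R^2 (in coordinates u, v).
F^* omega = (3*v*(-u*v - 3*v^2 + 2*v + 1)) du + (-3*u^2*v - 33*u*v^2 + 16*u*v + 3*u - 54*v^3 + 42*v^2 - 4*v + 6) dv

Using F^*(f dg) = (f ∘ F) d(g ∘ F), substitute each coordinate x_i by F_i(u, v) in f_i, and replace dx_i by d F_i = (∂F_i/∂u) du + (∂F_i/∂v) dv.
  For the x component: f_1(F) = -u*v - 2*v - 3; d F_1 = (-v) du + (-u - 2) dv
  For the y component: f_2(F) = v*(4*u + 9*v - 4); d F_2 = (-v) du + (-u - 6*v + 2) dv
Combining and collecting du, dv coefficients:
  coeff of du: 3*v*(-u*v - 3*v^2 + 2*v + 1)
  coeff of dv: -3*u^2*v - 33*u*v^2 + 16*u*v + 3*u - 54*v^3 + 42*v^2 - 4*v + 6
F^* omega = (3*v*(-u*v - 3*v^2 + 2*v + 1)) du + (-3*u^2*v - 33*u*v^2 + 16*u*v + 3*u - 54*v^3 + 42*v^2 - 4*v + 6) dv.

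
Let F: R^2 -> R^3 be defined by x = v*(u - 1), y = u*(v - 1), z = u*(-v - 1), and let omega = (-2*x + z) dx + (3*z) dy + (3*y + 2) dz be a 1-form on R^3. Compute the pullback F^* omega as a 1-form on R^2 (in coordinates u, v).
F^* omega = (-9*u*v^2 - u*v + 6*u + 2*v^2 - 2*v - 2) du + (-9*u^2*v - u^2 + 5*u*v - u - 2*v) dv

Using F^*(f dg) = (f ∘ F) d(g ∘ F), substitute each coordinate x_i by F_i(u, v) in f_i, and replace dx_i by d F_i = (∂F_i/∂u) du + (∂F_i/∂v) dv.
  For the x component: f_1(F) = -3*u*v - u + 2*v; d F_1 = (v) du + (u - 1) dv
  For the y component: f_2(F) = 3*u*(-v - 1); d F_2 = (v - 1) du + (u) dv
  For the z component: f_3(F) = 3*u*v - 3*u + 2; d F_3 = (-v - 1) du + (-u) dv
Combining and collecting du, dv coefficients:
  coeff of du: -9*u*v^2 - u*v + 6*u + 2*v^2 - 2*v - 2
  coeff of dv: -9*u^2*v - u^2 + 5*u*v - u - 2*v
F^* omega = (-9*u*v^2 - u*v + 6*u + 2*v^2 - 2*v - 2) du + (-9*u^2*v - u^2 + 5*u*v - u - 2*v) dv.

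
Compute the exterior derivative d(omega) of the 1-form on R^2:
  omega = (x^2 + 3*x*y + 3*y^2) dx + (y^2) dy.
d(omega) = (-3*x - 6*y) dx ∧ dy

For a 1-form omega = sum_i f_i dx_i, the exterior derivative is
  d(omega) = sum_{i < j} (∂f_j/∂x_i - ∂f_i/∂x_j) dx_i ∧ dx_j.
  coefficient of dx ∧ dy: ∂f_2/∂x - ∂f_1/∂y = ∂(y^2)/∂x - ∂(x^2 + 3*x*y + 3*y^2)/∂y = -3*x - 6*y
Assembling: d(omega) = (-3*x - 6*y) dx ∧ dy.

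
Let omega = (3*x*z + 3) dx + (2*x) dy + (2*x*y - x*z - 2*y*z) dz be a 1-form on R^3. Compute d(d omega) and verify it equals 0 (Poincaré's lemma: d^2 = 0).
d(d omega) = 0

Step 1: d omega = sum_{i<j} (∂f_j/∂x_i - ∂f_i/∂x_j) dx_i ∧ dx_j:
  coeff of dx ∧ dy: 2
  coeff of dx ∧ dz: -3*x + 2*y - z
  coeff of dy ∧ dz: 2*x - 2*z
Step 2: Apply d again to each 2-form coefficient. The only possible 3-form in R^3 is dx ∧ dy ∧ dz, with coefficient
  ∂(coeff of dy∧dz)/∂x - ∂(coeff of dx∧dz)/∂y + ∂(coeff of dx∧dy)/∂z
  = ∂/∂x (2*x - 2*z) - ∂/∂y (-3*x + 2*y - z) + ∂/∂z (2).
Each of these terms simplifies to sums of mixed partials that cancel in pairs. The result is 0 (by equality of mixed partials for smooth functions — Schwarz / Clairaut).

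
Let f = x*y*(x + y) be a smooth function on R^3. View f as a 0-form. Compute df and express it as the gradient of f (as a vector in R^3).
df = (y*(2*x + y)) dx + (x*(x + 2*y)) dy + (0) dz; grad f = (y*(2*x + y), x*(x + 2*y), 0)

For a 0-form f, d f = (∂f/∂x) dx + (∂f/∂y) dy + (∂f/∂z) dz. The components of the vector representation are exactly the entries of grad f in Cartesian coordinates:
  ∂f/∂x = y*(2*x + y)
  ∂f/∂y = x*(x + 2*y)
  ∂f/∂z = 0.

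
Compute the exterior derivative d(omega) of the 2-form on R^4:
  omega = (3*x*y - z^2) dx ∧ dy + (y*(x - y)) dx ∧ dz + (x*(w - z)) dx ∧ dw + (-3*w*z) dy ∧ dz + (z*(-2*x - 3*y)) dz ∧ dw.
d(omega) = (-x + 2*y - 2*z) dx ∧ dy ∧ dz + (x - 2*z) dx ∧ dz ∧ dw + (-6*z) dy ∧ dz ∧ dw

For a 2-form omega = sum_{i<j} g_{ij} dx_i ∧ dx_j, the exterior derivative is
  d(omega) = sum_{i<j} d(g_{ij}) ∧ dx_i ∧ dx_j = sum_{i<j, k} (∂g_{ij}/∂x_k) dx_k ∧ dx_i ∧ dx_j.
Expand each term, using dx_k ∧ dx_i ∧ dx_j = sgn(permutation) dx_{(a)} ∧ dx_{(b)} ∧ dx_{(c)} with (a < b < c) sorted:
  d(3*x*y - z^2) includes (∂/∂z)(3*x*y - z^2) dz = (-2*z) dz, which multiplied by dx ∧ dy gives (-2*z) dx ∧ dy ∧ dz
  d(y*(x - y)) includes (∂/∂y)(y*(x - y)) dy = (x - 2*y) dy, which multiplied by dx ∧ dz gives (-x + 2*y) dx ∧ dy ∧ dz
  d(x*(w - z)) includes (∂/∂z)(x*(w - z)) dz = (-x) dz, which multiplied by dx ∧ dw gives (x) dx ∧ dz ∧ dw
  d(-3*w*z) includes (∂/∂w)(-3*w*z) dw = (-3*z) dw, which multiplied by dy ∧ dz gives (-3*z) dy ∧ dz ∧ dw
  d(z*(-2*x - 3*y)) includes (∂/∂x)(z*(-2*x - 3*y)) dx = (-2*z) dx, which multiplied by dz ∧ dw gives (-2*z) dx ∧ dz ∧ dw
  d(z*(-2*x - 3*y)) includes (∂/∂y)(z*(-2*x - 3*y)) dy = (-3*z) dy, which multiplied by dz ∧ dw gives (-3*z) dy ∧ dz ∧ dw
Collecting like 3-forms: d(omega) = (-x + 2*y - 2*z) dx ∧ dy ∧ dz + (x - 2*z) dx ∧ dz ∧ dw + (-6*z) dy ∧ dz ∧ dw.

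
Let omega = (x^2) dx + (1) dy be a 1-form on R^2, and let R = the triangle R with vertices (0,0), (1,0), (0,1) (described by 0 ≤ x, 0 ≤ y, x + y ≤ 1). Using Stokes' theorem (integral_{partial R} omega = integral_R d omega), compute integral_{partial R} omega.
integral_(partial R) omega = 0

Stokes: integral_partial_R omega = integral_R d omega with d omega = (∂Q/∂x - ∂P/∂y) dx ∧ dy.
  ∂Q/∂x = 0
  ∂P/∂y = 0
  integrand = ∂Q/∂x - ∂P/∂y = 0.
Integrating over R: integral_0^1 integral_0^{1-x} (0) dy dx = 0.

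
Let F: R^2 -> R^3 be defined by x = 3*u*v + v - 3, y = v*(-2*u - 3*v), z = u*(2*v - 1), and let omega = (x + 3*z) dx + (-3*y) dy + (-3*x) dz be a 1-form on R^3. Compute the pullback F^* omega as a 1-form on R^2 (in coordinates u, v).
F^* omega = (-3*u*v^2 - 18*v^3 - 3*v^2 + 12*v - 9) du + (-3*u^2*v - 9*u^2 - 54*u*v^2 + 6*u*v + 6*u - 54*v^3 + v - 3) dv

Using F^*(f dg) = (f ∘ F) d(g ∘ F), substitute each coordinate x_i by F_i(u, v) in f_i, and replace dx_i by d F_i = (∂F_i/∂u) du + (∂F_i/∂v) dv.
  For the x component: f_1(F) = 9*u*v - 3*u + v - 3; d F_1 = (3*v) du + (3*u + 1) dv
  For the y component: f_2(F) = 3*v*(2*u + 3*v); d F_2 = (-2*v) du + (-2*u - 6*v) dv
  For the z component: f_3(F) = -9*u*v - 3*v + 9; d F_3 = (2*v - 1) du + (2*u) dv
Combining and collecting du, dv coefficients:
  coeff of du: -3*u*v^2 - 18*v^3 - 3*v^2 + 12*v - 9
  coeff of dv: -3*u^2*v - 9*u^2 - 54*u*v^2 + 6*u*v + 6*u - 54*v^3 + v - 3
F^* omega = (-3*u*v^2 - 18*v^3 - 3*v^2 + 12*v - 9) du + (-3*u^2*v - 9*u^2 - 54*u*v^2 + 6*u*v + 6*u - 54*v^3 + v - 3) dv.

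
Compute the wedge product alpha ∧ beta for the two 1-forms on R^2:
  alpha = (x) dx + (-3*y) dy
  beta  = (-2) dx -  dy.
alpha ∧ beta = (-x - 6*y) dx ∧ dy

Distribute the wedge, using dx_i ∧ dx_j = -dx_j ∧ dx_i and dx_i ∧ dx_i = 0. For each pair (i, j) with i < j, the coefficient of dx_i ∧ dx_j in alpha ∧ beta is (alpha_i * beta_j - alpha_j * beta_i). Collecting: alpha ∧ beta = (-x - 6*y) dx ∧ dy.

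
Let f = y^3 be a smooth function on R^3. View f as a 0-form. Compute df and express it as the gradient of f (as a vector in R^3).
df = (0) dx + (3*y^2) dy + (0) dz; grad f = (0, 3*y^2, 0)

For a 0-form f, d f = (∂f/∂x) dx + (∂f/∂y) dy + (∂f/∂z) dz. The components of the vector representation are exactly the entries of grad f in Cartesian coordinates:
  ∂f/∂x = 0
  ∂f/∂y = 3*y^2
  ∂f/∂z = 0.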